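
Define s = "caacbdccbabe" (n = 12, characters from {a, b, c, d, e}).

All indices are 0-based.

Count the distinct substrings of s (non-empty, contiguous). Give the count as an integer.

70

rank→(start, suffix):
  0 → (1, 'aacbdccbabe')
  1 → (9, 'abe')
  2 → (2, 'acbdccbabe')
  3 → (8, 'babe')
  4 → (4, 'bdccbabe')
  5 → (10, 'be')
  6 → (0, 'caacbdccbabe')
  7 → (7, 'cbabe')
  8 → (3, 'cbdccbabe')
  9 → (6, 'ccbabe')
  10 → (5, 'dccbabe')
  11 → (11, 'e')

SA = [1, 9, 2, 8, 4, 10, 0, 7, 3, 6, 5, 11]
rank  pair      lcp
   1  s[1:],s[9:]  1  'a'
   2  s[9:],s[2:]  1  'a'
   3  s[2:],s[8:]  0  ''
   4  s[8:],s[4:]  1  'b'
   5  s[4:],s[10:]  1  'b'
   6  s[10:],s[0:]  0  ''
   7  s[0:],s[7:]  1  'c'
   8  s[7:],s[3:]  2  'cb'
   9  s[3:],s[6:]  1  'c'
  10  s[6:],s[5:]  0  ''
  11  s[5:],s[11:]  0  ''

n(n+1)/2 = 12·13/2 = 78
Σ LCP = 0 + 1 + 1 + 0 + 1 + 1 + 0 + 1 + 2 + 1 + 0 + 0 = 8
distinct = 78 − 8 = 70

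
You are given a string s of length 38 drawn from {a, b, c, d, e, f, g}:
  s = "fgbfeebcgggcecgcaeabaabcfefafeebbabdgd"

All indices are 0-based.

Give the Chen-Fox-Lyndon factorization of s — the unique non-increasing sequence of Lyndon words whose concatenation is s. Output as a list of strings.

["fg", "bfee", "bcgggcecgc", "ae", "ab", "aabcfefafeebbabdgd"]

emit factor 1: 'fg' (i=0, period=2)
emit factor 2: 'bfee' (i=2, period=4)
emit factor 3: 'bcgggcecgc' (i=6, period=10)
emit factor 4: 'ae' (i=16, period=2)
emit factor 5: 'ab' (i=18, period=2)
emit factor 6: 'aabcfefafeebbabdgd' (i=20, period=18)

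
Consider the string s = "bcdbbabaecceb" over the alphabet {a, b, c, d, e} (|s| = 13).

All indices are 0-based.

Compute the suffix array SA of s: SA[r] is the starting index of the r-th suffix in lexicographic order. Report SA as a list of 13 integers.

rank | idx | suffix
   0 |   5 | abaecceb
   1 |   7 | aecceb
   2 |  12 | b
   3 |   4 | babaecceb
   4 |   6 | baecceb
   5 |   3 | bbabaecceb
   6 |   0 | bcdbbabaecceb
   7 |   9 | cceb
   8 |   1 | cdbbabaecceb
   9 |  10 | ceb
  10 |   2 | dbbabaecceb
  11 |  11 | eb
  12 |   8 | ecceb

[5, 7, 12, 4, 6, 3, 0, 9, 1, 10, 2, 11, 8]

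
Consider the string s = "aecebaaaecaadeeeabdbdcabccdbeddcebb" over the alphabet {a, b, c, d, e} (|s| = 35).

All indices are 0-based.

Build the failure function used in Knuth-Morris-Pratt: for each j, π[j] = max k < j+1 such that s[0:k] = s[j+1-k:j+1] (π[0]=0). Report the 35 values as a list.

[0, 0, 0, 0, 0, 1, 1, 1, 2, 3, 1, 1, 0, 0, 0, 0, 1, 0, 0, 0, 0, 0, 1, 0, 0, 0, 0, 0, 0, 0, 0, 0, 0, 0, 0]

π[0] = 0
j=1 s[j]='e': π[1]=0 (border '')
j=2 s[j]='c': π[2]=0 (border '')
j=3 s[j]='e': π[3]=0 (border '')
j=4 s[j]='b': π[4]=0 (border '')
j=5 s[j]='a': π[5]=1 (border 'a')
j=6 s[j]='a': k: 1→0; π[6]=1 (border 'a')
j=7 s[j]='a': k: 1→0; π[7]=1 (border 'a')
j=8 s[j]='e': π[8]=2 (border 'ae')
j=9 s[j]='c': π[9]=3 (border 'aec')
j=10 s[j]='a': k: 3→0; π[10]=1 (border 'a')
j=11 s[j]='a': k: 1→0; π[11]=1 (border 'a')
j=12 s[j]='d': k: 1→0; π[12]=0 (border '')
j=13 s[j]='e': π[13]=0 (border '')
j=14 s[j]='e': π[14]=0 (border '')
j=15 s[j]='e': π[15]=0 (border '')
j=16 s[j]='a': π[16]=1 (border 'a')
j=17 s[j]='b': k: 1→0; π[17]=0 (border '')
j=18 s[j]='d': π[18]=0 (border '')
j=19 s[j]='b': π[19]=0 (border '')
j=20 s[j]='d': π[20]=0 (border '')
j=21 s[j]='c': π[21]=0 (border '')
j=22 s[j]='a': π[22]=1 (border 'a')
j=23 s[j]='b': k: 1→0; π[23]=0 (border '')
j=24 s[j]='c': π[24]=0 (border '')
j=25 s[j]='c': π[25]=0 (border '')
j=26 s[j]='d': π[26]=0 (border '')
j=27 s[j]='b': π[27]=0 (border '')
j=28 s[j]='e': π[28]=0 (border '')
j=29 s[j]='d': π[29]=0 (border '')
j=30 s[j]='d': π[30]=0 (border '')
j=31 s[j]='c': π[31]=0 (border '')
j=32 s[j]='e': π[32]=0 (border '')
j=33 s[j]='b': π[33]=0 (border '')
j=34 s[j]='b': π[34]=0 (border '')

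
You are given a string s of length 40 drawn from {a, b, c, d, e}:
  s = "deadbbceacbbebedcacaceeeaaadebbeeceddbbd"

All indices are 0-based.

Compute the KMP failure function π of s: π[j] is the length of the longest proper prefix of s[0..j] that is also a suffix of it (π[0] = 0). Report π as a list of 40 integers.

π[0] = 0
j=1 s[j]='e': π[1]=0 (border '')
j=2 s[j]='a': π[2]=0 (border '')
j=3 s[j]='d': π[3]=1 (border 'd')
j=4 s[j]='b': k: 1→0; π[4]=0 (border '')
j=5 s[j]='b': π[5]=0 (border '')
j=6 s[j]='c': π[6]=0 (border '')
j=7 s[j]='e': π[7]=0 (border '')
j=8 s[j]='a': π[8]=0 (border '')
j=9 s[j]='c': π[9]=0 (border '')
j=10 s[j]='b': π[10]=0 (border '')
j=11 s[j]='b': π[11]=0 (border '')
j=12 s[j]='e': π[12]=0 (border '')
j=13 s[j]='b': π[13]=0 (border '')
j=14 s[j]='e': π[14]=0 (border '')
j=15 s[j]='d': π[15]=1 (border 'd')
j=16 s[j]='c': k: 1→0; π[16]=0 (border '')
j=17 s[j]='a': π[17]=0 (border '')
j=18 s[j]='c': π[18]=0 (border '')
j=19 s[j]='a': π[19]=0 (border '')
j=20 s[j]='c': π[20]=0 (border '')
j=21 s[j]='e': π[21]=0 (border '')
j=22 s[j]='e': π[22]=0 (border '')
j=23 s[j]='e': π[23]=0 (border '')
j=24 s[j]='a': π[24]=0 (border '')
j=25 s[j]='a': π[25]=0 (border '')
j=26 s[j]='a': π[26]=0 (border '')
j=27 s[j]='d': π[27]=1 (border 'd')
j=28 s[j]='e': π[28]=2 (border 'de')
j=29 s[j]='b': k: 2→0; π[29]=0 (border '')
j=30 s[j]='b': π[30]=0 (border '')
j=31 s[j]='e': π[31]=0 (border '')
j=32 s[j]='e': π[32]=0 (border '')
j=33 s[j]='c': π[33]=0 (border '')
j=34 s[j]='e': π[34]=0 (border '')
j=35 s[j]='d': π[35]=1 (border 'd')
j=36 s[j]='d': k: 1→0; π[36]=1 (border 'd')
j=37 s[j]='b': k: 1→0; π[37]=0 (border '')
j=38 s[j]='b': π[38]=0 (border '')
j=39 s[j]='d': π[39]=1 (border 'd')

[0, 0, 0, 1, 0, 0, 0, 0, 0, 0, 0, 0, 0, 0, 0, 1, 0, 0, 0, 0, 0, 0, 0, 0, 0, 0, 0, 1, 2, 0, 0, 0, 0, 0, 0, 1, 1, 0, 0, 1]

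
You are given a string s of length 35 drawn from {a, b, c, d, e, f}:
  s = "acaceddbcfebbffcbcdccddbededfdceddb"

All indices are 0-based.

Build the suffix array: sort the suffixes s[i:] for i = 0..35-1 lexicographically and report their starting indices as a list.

[0, 2, 34, 11, 16, 7, 23, 12, 1, 15, 19, 17, 20, 30, 3, 8, 33, 6, 22, 18, 29, 32, 5, 21, 25, 27, 10, 31, 4, 24, 26, 14, 28, 9, 13]

sorted suffixes:
  #0 SA[0]=0  'acaceddbcfebbffcbcdccddbededfdceddb'
  #1 SA[1]=2  'aceddbcfebbffcbcdccddbededfdceddb'
  #2 SA[2]=34  'b'
  #3 SA[3]=11  'bbffcbcdccddbededfdceddb'
  #4 SA[4]=16  'bcdccddbededfdceddb'
  #5 SA[5]=7  'bcfebbffcbcdccddbededfdceddb'
  #6 SA[6]=23  'bededfdceddb'
  #7 SA[7]=12  'bffcbcdccddbededfdceddb'
  #8 SA[8]=1  'caceddbcfebbffcbcdccddbededfdceddb'
  #9 SA[9]=15  'cbcdccddbededfdceddb'
  #10 SA[10]=19  'ccddbededfdceddb'
  #11 SA[11]=17  'cdccddbededfdceddb'
  #12 SA[12]=20  'cddbededfdceddb'
  #13 SA[13]=30  'ceddb'
  #14 SA[14]=3  'ceddbcfebbffcbcdccddbededfdceddb'
  #15 SA[15]=8  'cfebbffcbcdccddbededfdceddb'
  #16 SA[16]=33  'db'
  #17 SA[17]=6  'dbcfebbffcbcdccddbededfdceddb'
  #18 SA[18]=22  'dbededfdceddb'
  #19 SA[19]=18  'dccddbededfdceddb'
  #20 SA[20]=29  'dceddb'
  #21 SA[21]=32  'ddb'
  #22 SA[22]=5  'ddbcfebbffcbcdccddbededfdceddb'
  #23 SA[23]=21  'ddbededfdceddb'
  #24 SA[24]=25  'dedfdceddb'
  #25 SA[25]=27  'dfdceddb'
  #26 SA[26]=10  'ebbffcbcdccddbededfdceddb'
  #27 SA[27]=31  'eddb'
  #28 SA[28]=4  'eddbcfebbffcbcdccddbededfdceddb'
  #29 SA[29]=24  'ededfdceddb'
  #30 SA[30]=26  'edfdceddb'
  #31 SA[31]=14  'fcbcdccddbededfdceddb'
  #32 SA[32]=28  'fdceddb'
  #33 SA[33]=9  'febbffcbcdccddbededfdceddb'
  #34 SA[34]=13  'ffcbcdccddbededfdceddb'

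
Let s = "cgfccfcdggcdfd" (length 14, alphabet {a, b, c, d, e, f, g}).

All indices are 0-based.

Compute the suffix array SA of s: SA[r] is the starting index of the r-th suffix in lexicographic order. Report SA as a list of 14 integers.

sorted suffixes:
  #0 SA[0]=3  'ccfcdggcdfd'
  #1 SA[1]=10  'cdfd'
  #2 SA[2]=6  'cdggcdfd'
  #3 SA[3]=4  'cfcdggcdfd'
  #4 SA[4]=0  'cgfccfcdggcdfd'
  #5 SA[5]=13  'd'
  #6 SA[6]=11  'dfd'
  #7 SA[7]=7  'dggcdfd'
  #8 SA[8]=2  'fccfcdggcdfd'
  #9 SA[9]=5  'fcdggcdfd'
  #10 SA[10]=12  'fd'
  #11 SA[11]=9  'gcdfd'
  #12 SA[12]=1  'gfccfcdggcdfd'
  #13 SA[13]=8  'ggcdfd'

[3, 10, 6, 4, 0, 13, 11, 7, 2, 5, 12, 9, 1, 8]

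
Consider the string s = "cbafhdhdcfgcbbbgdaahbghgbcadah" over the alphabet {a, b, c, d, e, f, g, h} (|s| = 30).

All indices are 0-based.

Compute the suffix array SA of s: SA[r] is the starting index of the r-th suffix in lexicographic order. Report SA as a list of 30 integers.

[17, 26, 2, 28, 18, 1, 12, 13, 24, 14, 20, 25, 0, 11, 8, 16, 27, 7, 5, 9, 3, 23, 10, 15, 21, 29, 19, 6, 4, 22]

rank | idx | suffix
   0 |  17 | aahbghgbcadah
   1 |  26 | adah
   2 |   2 | afhdhdcfgcbbbgdaahbghgbcadah
   3 |  28 | ah
   4 |  18 | ahbghgbcadah
   5 |   1 | bafhdhdcfgcbbbgdaahbghgbcadah
   6 |  12 | bbbgdaahbghgbcadah
   7 |  13 | bbgdaahbghgbcadah
   8 |  24 | bcadah
   9 |  14 | bgdaahbghgbcadah
  10 |  20 | bghgbcadah
  11 |  25 | cadah
  12 |   0 | cbafhdhdcfgcbbbgdaahbghgbcadah
  13 |  11 | cbbbgdaahbghgbcadah
  14 |   8 | cfgcbbbgdaahbghgbcadah
  15 |  16 | daahbghgbcadah
  16 |  27 | dah
  17 |   7 | dcfgcbbbgdaahbghgbcadah
  18 |   5 | dhdcfgcbbbgdaahbghgbcadah
  19 |   9 | fgcbbbgdaahbghgbcadah
  20 |   3 | fhdhdcfgcbbbgdaahbghgbcadah
  21 |  23 | gbcadah
  22 |  10 | gcbbbgdaahbghgbcadah
  23 |  15 | gdaahbghgbcadah
  24 |  21 | ghgbcadah
  25 |  29 | h
  26 |  19 | hbghgbcadah
  27 |   6 | hdcfgcbbbgdaahbghgbcadah
  28 |   4 | hdhdcfgcbbbgdaahbghgbcadah
  29 |  22 | hgbcadah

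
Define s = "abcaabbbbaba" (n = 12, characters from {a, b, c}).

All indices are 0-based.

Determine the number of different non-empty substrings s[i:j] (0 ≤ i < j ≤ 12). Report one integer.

sorted suffixes:
  #0 SA[0]=11  'a'
  #1 SA[1]=3  'aabbbbaba'
  #2 SA[2]=9  'aba'
  #3 SA[3]=4  'abbbbaba'
  #4 SA[4]=0  'abcaabbbbaba'
  #5 SA[5]=10  'ba'
  #6 SA[6]=8  'baba'
  #7 SA[7]=7  'bbaba'
  #8 SA[8]=6  'bbbaba'
  #9 SA[9]=5  'bbbbaba'
  #10 SA[10]=1  'bcaabbbbaba'
  #11 SA[11]=2  'caabbbbaba'

SA = [11, 3, 9, 4, 0, 10, 8, 7, 6, 5, 1, 2]
[i] adj suffixes → lcp
  [1] 11/3 → 1 ('a')
  [2] 3/9 → 1 ('a')
  [3] 9/4 → 2 ('ab')
  [4] 4/0 → 2 ('ab')
  [5] 0/10 → 0 ('')
  [6] 10/8 → 2 ('ba')
  [7] 8/7 → 1 ('b')
  [8] 7/6 → 2 ('bb')
  [9] 6/5 → 3 ('bbb')
  [10] 5/1 → 1 ('b')
  [11] 1/2 → 0 ('')

n(n+1)/2 = 12·13/2 = 78
Σ LCP = 0 + 1 + 1 + 2 + 2 + 0 + 2 + 1 + 2 + 3 + 1 + 0 = 15
distinct = 78 − 15 = 63

63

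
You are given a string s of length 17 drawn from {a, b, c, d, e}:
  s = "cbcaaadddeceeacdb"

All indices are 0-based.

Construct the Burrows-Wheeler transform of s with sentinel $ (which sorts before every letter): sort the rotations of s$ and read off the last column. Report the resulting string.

bcaeadcb$aecaddedc

rank  rotation            last
    0  $cbcaaadddeceeacdb  b
    1  aaadddeceeacdb$cbc  c
    2  aadddeceeacdb$cbca  a
    3  acdb$cbcaaadddecee  e
    4  adddeceeacdb$cbcaa  a
    5  b$cbcaaadddeceeacd  d
    6  bcaaadddeceeacdb$c  c
    7  caaadddeceeacdb$cb  b
    8  cbcaaadddeceeacdb$  $
    9  cdb$cbcaaadddeceea  a
   10  ceeacdb$cbcaaaddde  e
   11  db$cbcaaadddeceeac  c
   12  dddeceeacdb$cbcaaa  a
   13  ddeceeacdb$cbcaaad  d
   14  deceeacdb$cbcaaadd  d
   15  eacdb$cbcaaadddece  e
   16  eceeacdb$cbcaaaddd  d
   17  eeacdb$cbcaaadddec  c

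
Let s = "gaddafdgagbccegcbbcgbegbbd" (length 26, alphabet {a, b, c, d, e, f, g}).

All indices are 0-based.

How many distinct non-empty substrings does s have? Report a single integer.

rank→(start, suffix):
  0 → (1, 'addafdgagbccegcbbcgbegbbd')
  1 → (4, 'afdgagbccegcbbcgbegbbd')
  2 → (8, 'agbccegcbbcgbegbbd')
  3 → (16, 'bbcgbegbbd')
  4 → (23, 'bbd')
  5 → (10, 'bccegcbbcgbegbbd')
  6 → (17, 'bcgbegbbd')
  7 → (24, 'bd')
  8 → (20, 'begbbd')
  9 → (15, 'cbbcgbegbbd')
  10 → (11, 'ccegcbbcgbegbbd')
  11 → (12, 'cegcbbcgbegbbd')
  12 → (18, 'cgbegbbd')
  13 → (25, 'd')
  14 → (3, 'dafdgagbccegcbbcgbegbbd')
  15 → (2, 'ddafdgagbccegcbbcgbegbbd')
  16 → (6, 'dgagbccegcbbcgbegbbd')
  17 → (21, 'egbbd')
  18 → (13, 'egcbbcgbegbbd')
  19 → (5, 'fdgagbccegcbbcgbegbbd')
  20 → (0, 'gaddafdgagbccegcbbcgbegbbd')
  21 → (7, 'gagbccegcbbcgbegbbd')
  22 → (22, 'gbbd')
  23 → (9, 'gbccegcbbcgbegbbd')
  24 → (19, 'gbegbbd')
  25 → (14, 'gcbbcgbegbbd')

SA = [1, 4, 8, 16, 23, 10, 17, 24, 20, 15, 11, 12, 18, 25, 3, 2, 6, 21, 13, 5, 0, 7, 22, 9, 19, 14]
rank  pair      lcp
   1  s[1:],s[4:]  1  'a'
   2  s[4:],s[8:]  1  'a'
   3  s[8:],s[16:]  0  ''
   4  s[16:],s[23:]  2  'bb'
   5  s[23:],s[10:]  1  'b'
   6  s[10:],s[17:]  2  'bc'
   7  s[17:],s[24:]  1  'b'
   8  s[24:],s[20:]  1  'b'
   9  s[20:],s[15:]  0  ''
  10  s[15:],s[11:]  1  'c'
  11  s[11:],s[12:]  1  'c'
  12  s[12:],s[18:]  1  'c'
  13  s[18:],s[25:]  0  ''
  14  s[25:],s[3:]  1  'd'
  15  s[3:],s[2:]  1  'd'
  16  s[2:],s[6:]  1  'd'
  17  s[6:],s[21:]  0  ''
  18  s[21:],s[13:]  2  'eg'
  19  s[13:],s[5:]  0  ''
  20  s[5:],s[0:]  0  ''
  21  s[0:],s[7:]  2  'ga'
  22  s[7:],s[22:]  1  'g'
  23  s[22:],s[9:]  2  'gb'
  24  s[9:],s[19:]  2  'gb'
  25  s[19:],s[14:]  1  'g'

n(n+1)/2 = 26·27/2 = 351
Σ LCP = 0 + 1 + 1 + 0 + 2 + 1 + 2 + 1 + 1 + 0 + 1 + 1 + 1 + 0 + 1 + 1 + 1 + 0 + 2 + 0 + 0 + 2 + 1 + 2 + 2 + 1 = 25
distinct = 351 − 25 = 326

326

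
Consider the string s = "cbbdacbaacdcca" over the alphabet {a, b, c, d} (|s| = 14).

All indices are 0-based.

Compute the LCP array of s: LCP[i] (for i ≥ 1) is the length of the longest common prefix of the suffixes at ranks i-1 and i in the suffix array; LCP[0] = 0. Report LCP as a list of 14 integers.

[0, 1, 1, 2, 0, 1, 1, 0, 1, 2, 1, 1, 0, 1]

sorted suffixes:
  #0 SA[0]=13  'a'
  #1 SA[1]=7  'aacdcca'
  #2 SA[2]=4  'acbaacdcca'
  #3 SA[3]=8  'acdcca'
  #4 SA[4]=6  'baacdcca'
  #5 SA[5]=1  'bbdacbaacdcca'
  #6 SA[6]=2  'bdacbaacdcca'
  #7 SA[7]=12  'ca'
  #8 SA[8]=5  'cbaacdcca'
  #9 SA[9]=0  'cbbdacbaacdcca'
  #10 SA[10]=11  'cca'
  #11 SA[11]=9  'cdcca'
  #12 SA[12]=3  'dacbaacdcca'
  #13 SA[13]=10  'dcca'

SA = [13, 7, 4, 8, 6, 1, 2, 12, 5, 0, 11, 9, 3, 10]
rank  pair      lcp
   1  s[13:],s[7:]  1  'a'
   2  s[7:],s[4:]  1  'a'
   3  s[4:],s[8:]  2  'ac'
   4  s[8:],s[6:]  0  ''
   5  s[6:],s[1:]  1  'b'
   6  s[1:],s[2:]  1  'b'
   7  s[2:],s[12:]  0  ''
   8  s[12:],s[5:]  1  'c'
   9  s[5:],s[0:]  2  'cb'
  10  s[0:],s[11:]  1  'c'
  11  s[11:],s[9:]  1  'c'
  12  s[9:],s[3:]  0  ''
  13  s[3:],s[10:]  1  'd'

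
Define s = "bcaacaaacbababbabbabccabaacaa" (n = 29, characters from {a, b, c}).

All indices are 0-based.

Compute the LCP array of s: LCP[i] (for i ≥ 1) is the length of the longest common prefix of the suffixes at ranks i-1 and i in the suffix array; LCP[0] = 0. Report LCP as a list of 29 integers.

[0, 1, 2, 2, 5, 3, 1, 3, 2, 5, 2, 1, 4, 2, 0, 2, 3, 6, 3, 1, 4, 1, 2, 0, 3, 3, 2, 1, 1]

rank | idx | suffix
   0 |  28 | a
   1 |  27 | aa
   2 |   5 | aaacbababbabbabccabaacaa
   3 |  24 | aacaa
   4 |   2 | aacaaacbababbabbabccabaacaa
   5 |   6 | aacbababbabbabccabaacaa
   6 |  22 | abaacaa
   7 |  10 | ababbabbabccabaacaa
   8 |  12 | abbabbabccabaacaa
   9 |  15 | abbabccabaacaa
  10 |  18 | abccabaacaa
  11 |  25 | acaa
  12 |   3 | acaaacbababbabbabccabaacaa
  13 |   7 | acbababbabbabccabaacaa
  14 |  23 | baacaa
  15 |   9 | bababbabbabccabaacaa
  16 |  11 | babbabbabccabaacaa
  17 |  14 | babbabccabaacaa
  18 |  17 | babccabaacaa
  19 |  13 | bbabbabccabaacaa
  20 |  16 | bbabccabaacaa
  21 |   0 | bcaacaaacbababbabbabccabaacaa
  22 |  19 | bccabaacaa
  23 |  26 | caa
  24 |   4 | caaacbababbabbabccabaacaa
  25 |   1 | caacaaacbababbabbabccabaacaa
  26 |  21 | cabaacaa
  27 |   8 | cbababbabbabccabaacaa
  28 |  20 | ccabaacaa

SA = [28, 27, 5, 24, 2, 6, 22, 10, 12, 15, 18, 25, 3, 7, 23, 9, 11, 14, 17, 13, 16, 0, 19, 26, 4, 1, 21, 8, 20]
i: (SA[i-1],SA[i]) lcp shared
  1: (28,27) 1 'a'
  2: (27,5) 2 'aa'
  3: (5,24) 2 'aa'
  4: (24,2) 5 'aacaa'
  5: (2,6) 3 'aac'
  6: (6,22) 1 'a'
  7: (22,10) 3 'aba'
  8: (10,12) 2 'ab'
  9: (12,15) 5 'abbab'
  10: (15,18) 2 'ab'
  11: (18,25) 1 'a'
  12: (25,3) 4 'acaa'
  13: (3,7) 2 'ac'
  14: (7,23) 0 ''
  15: (23,9) 2 'ba'
  16: (9,11) 3 'bab'
  17: (11,14) 6 'babbab'
  18: (14,17) 3 'bab'
  19: (17,13) 1 'b'
  20: (13,16) 4 'bbab'
  21: (16,0) 1 'b'
  22: (0,19) 2 'bc'
  23: (19,26) 0 ''
  24: (26,4) 3 'caa'
  25: (4,1) 3 'caa'
  26: (1,21) 2 'ca'
  27: (21,8) 1 'c'
  28: (8,20) 1 'c'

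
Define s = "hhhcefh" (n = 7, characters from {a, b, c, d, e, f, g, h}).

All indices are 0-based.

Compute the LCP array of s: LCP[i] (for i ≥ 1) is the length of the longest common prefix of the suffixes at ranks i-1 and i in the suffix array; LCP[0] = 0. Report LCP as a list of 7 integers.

rank | idx | suffix
   0 |   3 | cefh
   1 |   4 | efh
   2 |   5 | fh
   3 |   6 | h
   4 |   2 | hcefh
   5 |   1 | hhcefh
   6 |   0 | hhhcefh

SA = [3, 4, 5, 6, 2, 1, 0]
rank  pair      lcp
   1  s[3:],s[4:]  0  ''
   2  s[4:],s[5:]  0  ''
   3  s[5:],s[6:]  0  ''
   4  s[6:],s[2:]  1  'h'
   5  s[2:],s[1:]  1  'h'
   6  s[1:],s[0:]  2  'hh'

[0, 0, 0, 0, 1, 1, 2]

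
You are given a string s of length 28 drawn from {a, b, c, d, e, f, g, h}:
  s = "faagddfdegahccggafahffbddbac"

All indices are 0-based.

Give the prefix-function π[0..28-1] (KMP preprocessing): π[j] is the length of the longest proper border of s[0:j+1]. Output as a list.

π[0] = 0
j=1 s[j]='a': π[1]=0 (border '')
j=2 s[j]='a': π[2]=0 (border '')
j=3 s[j]='g': π[3]=0 (border '')
j=4 s[j]='d': π[4]=0 (border '')
j=5 s[j]='d': π[5]=0 (border '')
j=6 s[j]='f': π[6]=1 (border 'f')
j=7 s[j]='d': k: 1→0; π[7]=0 (border '')
j=8 s[j]='e': π[8]=0 (border '')
j=9 s[j]='g': π[9]=0 (border '')
j=10 s[j]='a': π[10]=0 (border '')
j=11 s[j]='h': π[11]=0 (border '')
j=12 s[j]='c': π[12]=0 (border '')
j=13 s[j]='c': π[13]=0 (border '')
j=14 s[j]='g': π[14]=0 (border '')
j=15 s[j]='g': π[15]=0 (border '')
j=16 s[j]='a': π[16]=0 (border '')
j=17 s[j]='f': π[17]=1 (border 'f')
j=18 s[j]='a': π[18]=2 (border 'fa')
j=19 s[j]='h': k: 2→0; π[19]=0 (border '')
j=20 s[j]='f': π[20]=1 (border 'f')
j=21 s[j]='f': k: 1→0; π[21]=1 (border 'f')
j=22 s[j]='b': k: 1→0; π[22]=0 (border '')
j=23 s[j]='d': π[23]=0 (border '')
j=24 s[j]='d': π[24]=0 (border '')
j=25 s[j]='b': π[25]=0 (border '')
j=26 s[j]='a': π[26]=0 (border '')
j=27 s[j]='c': π[27]=0 (border '')

[0, 0, 0, 0, 0, 0, 1, 0, 0, 0, 0, 0, 0, 0, 0, 0, 0, 1, 2, 0, 1, 1, 0, 0, 0, 0, 0, 0]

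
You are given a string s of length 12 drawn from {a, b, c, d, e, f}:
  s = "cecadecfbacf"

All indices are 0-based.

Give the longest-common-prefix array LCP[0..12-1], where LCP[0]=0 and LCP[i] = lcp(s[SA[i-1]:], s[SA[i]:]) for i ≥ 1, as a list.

rank→(start, suffix):
  0 → (9, 'acf')
  1 → (3, 'adecfbacf')
  2 → (8, 'bacf')
  3 → (2, 'cadecfbacf')
  4 → (0, 'cecadecfbacf')
  5 → (10, 'cf')
  6 → (6, 'cfbacf')
  7 → (4, 'decfbacf')
  8 → (1, 'ecadecfbacf')
  9 → (5, 'ecfbacf')
  10 → (11, 'f')
  11 → (7, 'fbacf')

SA = [9, 3, 8, 2, 0, 10, 6, 4, 1, 5, 11, 7]
i: (SA[i-1],SA[i]) lcp shared
  1: (9,3) 1 'a'
  2: (3,8) 0 ''
  3: (8,2) 0 ''
  4: (2,0) 1 'c'
  5: (0,10) 1 'c'
  6: (10,6) 2 'cf'
  7: (6,4) 0 ''
  8: (4,1) 0 ''
  9: (1,5) 2 'ec'
  10: (5,11) 0 ''
  11: (11,7) 1 'f'

[0, 1, 0, 0, 1, 1, 2, 0, 0, 2, 0, 1]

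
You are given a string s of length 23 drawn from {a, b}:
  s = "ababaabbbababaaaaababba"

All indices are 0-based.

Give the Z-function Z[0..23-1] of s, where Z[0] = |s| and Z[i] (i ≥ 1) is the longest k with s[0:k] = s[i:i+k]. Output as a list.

[23, 0, 3, 0, 1, 2, 0, 0, 0, 6, 0, 3, 0, 1, 1, 1, 1, 4, 0, 2, 0, 0, 1]

Z[0]=23
i=1: fresh scan; Z[1]=0
i=2: fresh scan; Z[2]=3 extend→box=[2,5)
i=3: min(r-i=2, Z[1]=0)=0; Z[3]=0
i=4: min(r-i=1, Z[2]=3)=1; Z[4]=1
i=5: fresh scan; Z[5]=2 extend→box=[5,7)
i=6: min(r-i=1, Z[1]=0)=0; Z[6]=0
i=7: fresh scan; Z[7]=0
i=8: fresh scan; Z[8]=0
i=9: fresh scan; Z[9]=6 extend→box=[9,15)
i=10: min(r-i=5, Z[1]=0)=0; Z[10]=0
i=11: min(r-i=4, Z[2]=3)=3; Z[11]=3
i=12: min(r-i=3, Z[3]=0)=0; Z[12]=0
i=13: min(r-i=2, Z[4]=1)=1; Z[13]=1
i=14: min(r-i=1, Z[5]=2)=1; Z[14]=1
i=15: fresh scan; Z[15]=1 extend→box=[15,16)
i=16: fresh scan; Z[16]=1 extend→box=[16,17)
i=17: fresh scan; Z[17]=4 extend→box=[17,21)
i=18: min(r-i=3, Z[1]=0)=0; Z[18]=0
i=19: min(r-i=2, Z[2]=3)=2; Z[19]=2
i=20: min(r-i=1, Z[3]=0)=0; Z[20]=0
i=21: fresh scan; Z[21]=0
i=22: fresh scan; Z[22]=1 extend→box=[22,23)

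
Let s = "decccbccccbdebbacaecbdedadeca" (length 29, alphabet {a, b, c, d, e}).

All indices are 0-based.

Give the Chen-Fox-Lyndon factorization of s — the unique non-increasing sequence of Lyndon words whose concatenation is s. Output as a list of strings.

emit factor 1: 'de' (i=0, period=2)
emit factor 2: 'c' (i=2, period=1)
emit factor 3: 'c' (i=3, period=1)
emit factor 4: 'c' (i=4, period=1)
emit factor 5: 'bccccbde' (i=5, period=8)
emit factor 6: 'b' (i=13, period=1)
emit factor 7: 'b' (i=14, period=1)
emit factor 8: 'acaecbdedadec' (i=15, period=13)
emit factor 9: 'a' (i=28, period=1)

["de", "c", "c", "c", "bccccbde", "b", "b", "acaecbdedadec", "a"]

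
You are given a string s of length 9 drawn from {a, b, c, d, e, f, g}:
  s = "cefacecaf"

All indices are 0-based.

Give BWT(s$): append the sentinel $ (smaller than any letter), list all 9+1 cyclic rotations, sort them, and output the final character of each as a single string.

rank  rotation    last
    0  $cefacecaf  f
    1  acecaf$cef  f
    2  af$cefacec  c
    3  caf$ceface  e
    4  cecaf$cefa  a
    5  cefacecaf$  $
    6  ecaf$cefac  c
    7  efacecaf$c  c
    8  f$cefaceca  a
    9  facecaf$ce  e

ffcea$ccae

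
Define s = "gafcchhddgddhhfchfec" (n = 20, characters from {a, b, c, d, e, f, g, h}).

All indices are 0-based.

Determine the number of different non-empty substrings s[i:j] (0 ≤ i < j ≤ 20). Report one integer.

rank→(start, suffix):
  0 → (1, 'afcchhddgddhhfchfec')
  1 → (19, 'c')
  2 → (3, 'cchhddgddhhfchfec')
  3 → (15, 'chfec')
  4 → (4, 'chhddgddhhfchfec')
  5 → (7, 'ddgddhhfchfec')
  6 → (10, 'ddhhfchfec')
  7 → (8, 'dgddhhfchfec')
  8 → (11, 'dhhfchfec')
  9 → (18, 'ec')
  10 → (2, 'fcchhddgddhhfchfec')
  11 → (14, 'fchfec')
  12 → (17, 'fec')
  13 → (0, 'gafcchhddgddhhfchfec')
  14 → (9, 'gddhhfchfec')
  15 → (6, 'hddgddhhfchfec')
  16 → (13, 'hfchfec')
  17 → (16, 'hfec')
  18 → (5, 'hhddgddhhfchfec')
  19 → (12, 'hhfchfec')

SA = [1, 19, 3, 15, 4, 7, 10, 8, 11, 18, 2, 14, 17, 0, 9, 6, 13, 16, 5, 12]
[i] adj suffixes → lcp
  [1] 1/19 → 0 ('')
  [2] 19/3 → 1 ('c')
  [3] 3/15 → 1 ('c')
  [4] 15/4 → 2 ('ch')
  [5] 4/7 → 0 ('')
  [6] 7/10 → 2 ('dd')
  [7] 10/8 → 1 ('d')
  [8] 8/11 → 1 ('d')
  [9] 11/18 → 0 ('')
  [10] 18/2 → 0 ('')
  [11] 2/14 → 2 ('fc')
  [12] 14/17 → 1 ('f')
  [13] 17/0 → 0 ('')
  [14] 0/9 → 1 ('g')
  [15] 9/6 → 0 ('')
  [16] 6/13 → 1 ('h')
  [17] 13/16 → 2 ('hf')
  [18] 16/5 → 1 ('h')
  [19] 5/12 → 2 ('hh')

n(n+1)/2 = 20·21/2 = 210
Σ LCP = 0 + 0 + 1 + 1 + 2 + 0 + 2 + 1 + 1 + 0 + 0 + 2 + 1 + 0 + 1 + 0 + 1 + 2 + 1 + 2 = 18
distinct = 210 − 18 = 192

192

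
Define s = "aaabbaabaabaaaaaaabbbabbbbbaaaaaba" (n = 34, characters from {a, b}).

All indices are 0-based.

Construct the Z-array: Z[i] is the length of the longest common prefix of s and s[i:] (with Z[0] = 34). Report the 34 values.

Z[0]=34
i=1: outside box; Z[1]=2 grow→box=[1,3)
i=2: min(r-i=1, Z[1]=2)=1; Z[2]=1
i=3: outside box; Z[3]=0
i=4: outside box; Z[4]=0
i=5: outside box; Z[5]=2 grow→box=[5,7)
i=6: min(r-i=1, Z[1]=2)=1; Z[6]=1
i=7: outside box; Z[7]=0
i=8: outside box; Z[8]=2 grow→box=[8,10)
i=9: min(r-i=1, Z[1]=2)=1; Z[9]=1
i=10: outside box; Z[10]=0
i=11: outside box; Z[11]=3 grow→box=[11,14)
i=12: min(r-i=2, Z[1]=2)=2; Z[12]=3 grow→box=[12,15)
i=13: min(r-i=2, Z[1]=2)=2; Z[13]=3 grow→box=[13,16)
i=14: min(r-i=2, Z[1]=2)=2; Z[14]=3 grow→box=[14,17)
i=15: min(r-i=2, Z[1]=2)=2; Z[15]=5 grow→box=[15,20)
i=16: min(r-i=4, Z[1]=2)=2; Z[16]=2
i=17: min(r-i=3, Z[2]=1)=1; Z[17]=1
i=18: min(r-i=2, Z[3]=0)=0; Z[18]=0
i=19: min(r-i=1, Z[4]=0)=0; Z[19]=0
i=20: outside box; Z[20]=0
i=21: outside box; Z[21]=1 grow→box=[21,22)
i=22: outside box; Z[22]=0
i=23: outside box; Z[23]=0
i=24: outside box; Z[24]=0
i=25: outside box; Z[25]=0
i=26: outside box; Z[26]=0
i=27: outside box; Z[27]=3 grow→box=[27,30)
i=28: min(r-i=2, Z[1]=2)=2; Z[28]=3 grow→box=[28,31)
i=29: min(r-i=2, Z[1]=2)=2; Z[29]=4 grow→box=[29,33)
i=30: min(r-i=3, Z[1]=2)=2; Z[30]=2
i=31: min(r-i=2, Z[2]=1)=1; Z[31]=1
i=32: min(r-i=1, Z[3]=0)=0; Z[32]=0
i=33: outside box; Z[33]=1 grow→box=[33,34)

[34, 2, 1, 0, 0, 2, 1, 0, 2, 1, 0, 3, 3, 3, 3, 5, 2, 1, 0, 0, 0, 1, 0, 0, 0, 0, 0, 3, 3, 4, 2, 1, 0, 1]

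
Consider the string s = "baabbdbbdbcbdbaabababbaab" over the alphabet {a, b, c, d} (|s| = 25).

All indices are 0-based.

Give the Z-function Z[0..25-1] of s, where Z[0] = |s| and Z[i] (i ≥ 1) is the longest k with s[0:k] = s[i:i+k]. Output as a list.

[25, 0, 0, 1, 1, 0, 1, 1, 0, 1, 0, 1, 0, 4, 0, 0, 2, 0, 2, 0, 1, 4, 0, 0, 1]

Z[0]=25
i=1: outside box; Z[1]=0
i=2: outside box; Z[2]=0
i=3: outside box; Z[3]=1 extend→box=[3,4)
i=4: outside box; Z[4]=1 extend→box=[4,5)
i=5: outside box; Z[5]=0
i=6: outside box; Z[6]=1 extend→box=[6,7)
i=7: outside box; Z[7]=1 extend→box=[7,8)
i=8: outside box; Z[8]=0
i=9: outside box; Z[9]=1 extend→box=[9,10)
i=10: outside box; Z[10]=0
i=11: outside box; Z[11]=1 extend→box=[11,12)
i=12: outside box; Z[12]=0
i=13: outside box; Z[13]=4 extend→box=[13,17)
i=14: min(r-i=3, Z[1]=0)=0; Z[14]=0
i=15: min(r-i=2, Z[2]=0)=0; Z[15]=0
i=16: min(r-i=1, Z[3]=1)=1; Z[16]=2 extend→box=[16,18)
i=17: min(r-i=1, Z[1]=0)=0; Z[17]=0
i=18: outside box; Z[18]=2 extend→box=[18,20)
i=19: min(r-i=1, Z[1]=0)=0; Z[19]=0
i=20: outside box; Z[20]=1 extend→box=[20,21)
i=21: outside box; Z[21]=4 extend→box=[21,25)
i=22: min(r-i=3, Z[1]=0)=0; Z[22]=0
i=23: min(r-i=2, Z[2]=0)=0; Z[23]=0
i=24: min(r-i=1, Z[3]=1)=1; Z[24]=1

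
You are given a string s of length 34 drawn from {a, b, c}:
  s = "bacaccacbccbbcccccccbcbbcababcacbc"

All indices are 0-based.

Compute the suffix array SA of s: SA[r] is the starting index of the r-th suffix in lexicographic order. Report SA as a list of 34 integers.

[25, 27, 1, 30, 6, 3, 26, 0, 22, 11, 32, 23, 28, 20, 8, 12, 33, 24, 29, 5, 2, 21, 10, 31, 19, 7, 4, 9, 18, 17, 16, 15, 14, 13]

rank→(start, suffix):
  0 → (25, 'ababcacbc')
  1 → (27, 'abcacbc')
  2 → (1, 'acaccacbccbbcccccccbcbbcababcacbc')
  3 → (30, 'acbc')
  4 → (6, 'acbccbbcccccccbcbbcababcacbc')
  5 → (3, 'accacbccbbcccccccbcbbcababcacbc')
  6 → (26, 'babcacbc')
  7 → (0, 'bacaccacbccbbcccccccbcbbcababcacbc')
  8 → (22, 'bbcababcacbc')
  9 → (11, 'bbcccccccbcbbcababcacbc')
  10 → (32, 'bc')
  11 → (23, 'bcababcacbc')
  12 → (28, 'bcacbc')
  13 → (20, 'bcbbcababcacbc')
  14 → (8, 'bccbbcccccccbcbbcababcacbc')
  15 → (12, 'bcccccccbcbbcababcacbc')
  16 → (33, 'c')
  17 → (24, 'cababcacbc')
  18 → (29, 'cacbc')
  19 → (5, 'cacbccbbcccccccbcbbcababcacbc')
  20 → (2, 'caccacbccbbcccccccbcbbcababcacbc')
  21 → (21, 'cbbcababcacbc')
  22 → (10, 'cbbcccccccbcbbcababcacbc')
  23 → (31, 'cbc')
  24 → (19, 'cbcbbcababcacbc')
  25 → (7, 'cbccbbcccccccbcbbcababcacbc')
  26 → (4, 'ccacbccbbcccccccbcbbcababcacbc')
  27 → (9, 'ccbbcccccccbcbbcababcacbc')
  28 → (18, 'ccbcbbcababcacbc')
  29 → (17, 'cccbcbbcababcacbc')
  30 → (16, 'ccccbcbbcababcacbc')
  31 → (15, 'cccccbcbbcababcacbc')
  32 → (14, 'ccccccbcbbcababcacbc')
  33 → (13, 'cccccccbcbbcababcacbc')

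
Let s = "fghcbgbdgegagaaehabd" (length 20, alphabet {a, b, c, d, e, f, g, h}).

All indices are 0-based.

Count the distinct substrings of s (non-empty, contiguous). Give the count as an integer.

rank | idx | suffix
   0 |  13 | aaehabd
   1 |  17 | abd
   2 |  14 | aehabd
   3 |  11 | agaaehabd
   4 |  18 | bd
   5 |   6 | bdgegagaaehabd
   6 |   4 | bgbdgegagaaehabd
   7 |   3 | cbgbdgegagaaehabd
   8 |  19 | d
   9 |   7 | dgegagaaehabd
  10 |   9 | egagaaehabd
  11 |  15 | ehabd
  12 |   0 | fghcbgbdgegagaaehabd
  13 |  12 | gaaehabd
  14 |  10 | gagaaehabd
  15 |   5 | gbdgegagaaehabd
  16 |   8 | gegagaaehabd
  17 |   1 | ghcbgbdgegagaaehabd
  18 |  16 | habd
  19 |   2 | hcbgbdgegagaaehabd

SA = [13, 17, 14, 11, 18, 6, 4, 3, 19, 7, 9, 15, 0, 12, 10, 5, 8, 1, 16, 2]
[i] adj suffixes → lcp
  [1] 13/17 → 1 ('a')
  [2] 17/14 → 1 ('a')
  [3] 14/11 → 1 ('a')
  [4] 11/18 → 0 ('')
  [5] 18/6 → 2 ('bd')
  [6] 6/4 → 1 ('b')
  [7] 4/3 → 0 ('')
  [8] 3/19 → 0 ('')
  [9] 19/7 → 1 ('d')
  [10] 7/9 → 0 ('')
  [11] 9/15 → 1 ('e')
  [12] 15/0 → 0 ('')
  [13] 0/12 → 0 ('')
  [14] 12/10 → 2 ('ga')
  [15] 10/5 → 1 ('g')
  [16] 5/8 → 1 ('g')
  [17] 8/1 → 1 ('g')
  [18] 1/16 → 0 ('')
  [19] 16/2 → 1 ('h')

n(n+1)/2 = 20·21/2 = 210
Σ LCP = 0 + 1 + 1 + 1 + 0 + 2 + 1 + 0 + 0 + 1 + 0 + 1 + 0 + 0 + 2 + 1 + 1 + 1 + 0 + 1 = 14
distinct = 210 − 14 = 196

196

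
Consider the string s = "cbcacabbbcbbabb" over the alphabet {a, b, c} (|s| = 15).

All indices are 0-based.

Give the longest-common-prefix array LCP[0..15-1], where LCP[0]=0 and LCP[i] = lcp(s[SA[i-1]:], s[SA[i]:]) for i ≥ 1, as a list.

sorted suffixes:
  #0 SA[0]=12  'abb'
  #1 SA[1]=5  'abbbcbbabb'
  #2 SA[2]=3  'acabbbcbbabb'
  #3 SA[3]=14  'b'
  #4 SA[4]=11  'babb'
  #5 SA[5]=13  'bb'
  #6 SA[6]=10  'bbabb'
  #7 SA[7]=6  'bbbcbbabb'
  #8 SA[8]=7  'bbcbbabb'
  #9 SA[9]=1  'bcacabbbcbbabb'
  #10 SA[10]=8  'bcbbabb'
  #11 SA[11]=4  'cabbbcbbabb'
  #12 SA[12]=2  'cacabbbcbbabb'
  #13 SA[13]=9  'cbbabb'
  #14 SA[14]=0  'cbcacabbbcbbabb'

SA = [12, 5, 3, 14, 11, 13, 10, 6, 7, 1, 8, 4, 2, 9, 0]
[i] adj suffixes → lcp
  [1] 12/5 → 3 ('abb')
  [2] 5/3 → 1 ('a')
  [3] 3/14 → 0 ('')
  [4] 14/11 → 1 ('b')
  [5] 11/13 → 1 ('b')
  [6] 13/10 → 2 ('bb')
  [7] 10/6 → 2 ('bb')
  [8] 6/7 → 2 ('bb')
  [9] 7/1 → 1 ('b')
  [10] 1/8 → 2 ('bc')
  [11] 8/4 → 0 ('')
  [12] 4/2 → 2 ('ca')
  [13] 2/9 → 1 ('c')
  [14] 9/0 → 2 ('cb')

[0, 3, 1, 0, 1, 1, 2, 2, 2, 1, 2, 0, 2, 1, 2]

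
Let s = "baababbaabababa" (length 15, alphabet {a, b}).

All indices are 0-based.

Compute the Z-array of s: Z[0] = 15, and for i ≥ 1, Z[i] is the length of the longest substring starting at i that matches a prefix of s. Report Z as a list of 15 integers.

[15, 0, 0, 2, 0, 1, 6, 0, 0, 2, 0, 2, 0, 2, 0]

Z[0]=15
i=1: i≥r, start 0; Z[1]=0
i=2: i≥r, start 0; Z[2]=0
i=3: i≥r, start 0; Z[3]=2 scan→box=[3,5)
i=4: min(r-i=1, Z[1]=0)=0; Z[4]=0
i=5: i≥r, start 0; Z[5]=1 scan→box=[5,6)
i=6: i≥r, start 0; Z[6]=6 scan→box=[6,12)
i=7: min(r-i=5, Z[1]=0)=0; Z[7]=0
i=8: min(r-i=4, Z[2]=0)=0; Z[8]=0
i=9: min(r-i=3, Z[3]=2)=2; Z[9]=2
i=10: min(r-i=2, Z[4]=0)=0; Z[10]=0
i=11: min(r-i=1, Z[5]=1)=1; Z[11]=2 scan→box=[11,13)
i=12: min(r-i=1, Z[1]=0)=0; Z[12]=0
i=13: i≥r, start 0; Z[13]=2 scan→box=[13,15)
i=14: min(r-i=1, Z[1]=0)=0; Z[14]=0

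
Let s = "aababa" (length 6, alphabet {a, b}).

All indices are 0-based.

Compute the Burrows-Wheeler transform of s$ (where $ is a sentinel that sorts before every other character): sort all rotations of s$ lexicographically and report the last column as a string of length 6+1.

rank  rotation last
    0  $aababa  a
    1  a$aabab  b
    2  aababa$  $
    3  aba$aab  b
    4  ababa$a  a
    5  ba$aaba  a
    6  baba$aa  a

ab$baaa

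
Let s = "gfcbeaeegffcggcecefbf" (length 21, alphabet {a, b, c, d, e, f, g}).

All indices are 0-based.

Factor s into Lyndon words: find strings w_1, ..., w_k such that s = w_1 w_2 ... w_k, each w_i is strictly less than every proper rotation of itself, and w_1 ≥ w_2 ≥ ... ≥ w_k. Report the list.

["g", "f", "c", "be", "aeegffcggcecefbf"]

emit factor 1: 'g' (i=0, period=1)
emit factor 2: 'f' (i=1, period=1)
emit factor 3: 'c' (i=2, period=1)
emit factor 4: 'be' (i=3, period=2)
emit factor 5: 'aeegffcggcecefbf' (i=5, period=16)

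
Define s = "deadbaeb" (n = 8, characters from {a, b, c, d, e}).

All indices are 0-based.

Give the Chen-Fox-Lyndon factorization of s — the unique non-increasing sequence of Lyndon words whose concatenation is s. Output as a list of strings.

["de", "adbaeb"]

emit factor 1: 'de' (i=0, period=2)
emit factor 2: 'adbaeb' (i=2, period=6)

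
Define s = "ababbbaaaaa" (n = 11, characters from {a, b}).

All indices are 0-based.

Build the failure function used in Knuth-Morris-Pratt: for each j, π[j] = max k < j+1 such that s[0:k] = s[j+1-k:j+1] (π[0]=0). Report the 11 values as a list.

[0, 0, 1, 2, 0, 0, 1, 1, 1, 1, 1]

π[0] = 0
j=1 s[j]='b': π[1]=0 (border '')
j=2 s[j]='a': π[2]=1 (border 'a')
j=3 s[j]='b': π[3]=2 (border 'ab')
j=4 s[j]='b': k: 2→0; π[4]=0 (border '')
j=5 s[j]='b': π[5]=0 (border '')
j=6 s[j]='a': π[6]=1 (border 'a')
j=7 s[j]='a': k: 1→0; π[7]=1 (border 'a')
j=8 s[j]='a': k: 1→0; π[8]=1 (border 'a')
j=9 s[j]='a': k: 1→0; π[9]=1 (border 'a')
j=10 s[j]='a': k: 1→0; π[10]=1 (border 'a')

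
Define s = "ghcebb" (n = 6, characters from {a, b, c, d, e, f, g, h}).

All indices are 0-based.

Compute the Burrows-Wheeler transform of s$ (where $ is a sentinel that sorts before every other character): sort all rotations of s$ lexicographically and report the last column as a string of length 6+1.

bbehc$g

rank  rotation last
    0  $ghcebb  b
    1  b$ghceb  b
    2  bb$ghce  e
    3  cebb$gh  h
    4  ebb$ghc  c
    5  ghcebb$  $
    6  hcebb$g  g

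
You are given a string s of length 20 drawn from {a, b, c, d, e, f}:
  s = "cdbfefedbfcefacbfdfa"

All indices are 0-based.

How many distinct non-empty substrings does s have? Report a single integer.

189

rank | idx | suffix
   0 |  19 | a
   1 |  13 | acbfdfa
   2 |   8 | bfcefacbfdfa
   3 |  15 | bfdfa
   4 |   2 | bfefedbfcefacbfdfa
   5 |  14 | cbfdfa
   6 |   0 | cdbfefedbfcefacbfdfa
   7 |  10 | cefacbfdfa
   8 |   7 | dbfcefacbfdfa
   9 |   1 | dbfefedbfcefacbfdfa
  10 |  17 | dfa
  11 |   6 | edbfcefacbfdfa
  12 |  11 | efacbfdfa
  13 |   4 | efedbfcefacbfdfa
  14 |  18 | fa
  15 |  12 | facbfdfa
  16 |   9 | fcefacbfdfa
  17 |  16 | fdfa
  18 |   5 | fedbfcefacbfdfa
  19 |   3 | fefedbfcefacbfdfa

SA = [19, 13, 8, 15, 2, 14, 0, 10, 7, 1, 17, 6, 11, 4, 18, 12, 9, 16, 5, 3]
i: (SA[i-1],SA[i]) lcp shared
  1: (19,13) 1 'a'
  2: (13,8) 0 ''
  3: (8,15) 2 'bf'
  4: (15,2) 2 'bf'
  5: (2,14) 0 ''
  6: (14,0) 1 'c'
  7: (0,10) 1 'c'
  8: (10,7) 0 ''
  9: (7,1) 3 'dbf'
  10: (1,17) 1 'd'
  11: (17,6) 0 ''
  12: (6,11) 1 'e'
  13: (11,4) 2 'ef'
  14: (4,18) 0 ''
  15: (18,12) 2 'fa'
  16: (12,9) 1 'f'
  17: (9,16) 1 'f'
  18: (16,5) 1 'f'
  19: (5,3) 2 'fe'

n(n+1)/2 = 20·21/2 = 210
Σ LCP = 0 + 1 + 0 + 2 + 2 + 0 + 1 + 1 + 0 + 3 + 1 + 0 + 1 + 2 + 0 + 2 + 1 + 1 + 1 + 2 = 21
distinct = 210 − 21 = 189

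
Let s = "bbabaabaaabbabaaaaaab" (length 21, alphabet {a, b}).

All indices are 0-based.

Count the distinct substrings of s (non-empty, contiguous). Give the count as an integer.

rank | idx | suffix
   0 |  14 | aaaaaab
   1 |  15 | aaaaab
   2 |  16 | aaaab
   3 |  17 | aaab
   4 |   7 | aaabbabaaaaaab
   5 |  18 | aab
   6 |   4 | aabaaabbabaaaaaab
   7 |   8 | aabbabaaaaaab
   8 |  19 | ab
   9 |  12 | abaaaaaab
  10 |   5 | abaaabbabaaaaaab
  11 |   2 | abaabaaabbabaaaaaab
  12 |   9 | abbabaaaaaab
  13 |  20 | b
  14 |  13 | baaaaaab
  15 |   6 | baaabbabaaaaaab
  16 |   3 | baabaaabbabaaaaaab
  17 |  11 | babaaaaaab
  18 |   1 | babaabaaabbabaaaaaab
  19 |  10 | bbabaaaaaab
  20 |   0 | bbabaabaaabbabaaaaaab

SA = [14, 15, 16, 17, 7, 18, 4, 8, 19, 12, 5, 2, 9, 20, 13, 6, 3, 11, 1, 10, 0]
[i] adj suffixes → lcp
  [1] 14/15 → 5 ('aaaaa')
  [2] 15/16 → 4 ('aaaa')
  [3] 16/17 → 3 ('aaa')
  [4] 17/7 → 4 ('aaab')
  [5] 7/18 → 2 ('aa')
  [6] 18/4 → 3 ('aab')
  [7] 4/8 → 3 ('aab')
  [8] 8/19 → 1 ('a')
  [9] 19/12 → 2 ('ab')
  [10] 12/5 → 5 ('abaaa')
  [11] 5/2 → 4 ('abaa')
  [12] 2/9 → 2 ('ab')
  [13] 9/20 → 0 ('')
  [14] 20/13 → 1 ('b')
  [15] 13/6 → 4 ('baaa')
  [16] 6/3 → 3 ('baa')
  [17] 3/11 → 2 ('ba')
  [18] 11/1 → 5 ('babaa')
  [19] 1/10 → 1 ('b')
  [20] 10/0 → 6 ('bbabaa')

n(n+1)/2 = 21·22/2 = 231
Σ LCP = 0 + 5 + 4 + 3 + 4 + 2 + 3 + 3 + 1 + 2 + 5 + 4 + 2 + 0 + 1 + 4 + 3 + 2 + 5 + 1 + 6 = 60
distinct = 231 − 60 = 171

171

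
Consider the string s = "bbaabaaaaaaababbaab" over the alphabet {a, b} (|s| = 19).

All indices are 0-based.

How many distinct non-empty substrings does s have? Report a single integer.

139

rank | idx | suffix
   0 |   5 | aaaaaaababbaab
   1 |   6 | aaaaaababbaab
   2 |   7 | aaaaababbaab
   3 |   8 | aaaababbaab
   4 |   9 | aaababbaab
   5 |  16 | aab
   6 |   2 | aabaaaaaaababbaab
   7 |  10 | aababbaab
   8 |  17 | ab
   9 |   3 | abaaaaaaababbaab
  10 |  11 | ababbaab
  11 |  13 | abbaab
  12 |  18 | b
  13 |   4 | baaaaaaababbaab
  14 |  15 | baab
  15 |   1 | baabaaaaaaababbaab
  16 |  12 | babbaab
  17 |  14 | bbaab
  18 |   0 | bbaabaaaaaaababbaab

SA = [5, 6, 7, 8, 9, 16, 2, 10, 17, 3, 11, 13, 18, 4, 15, 1, 12, 14, 0]
rank  pair      lcp
   1  s[5:],s[6:]  6  'aaaaaa'
   2  s[6:],s[7:]  5  'aaaaa'
   3  s[7:],s[8:]  4  'aaaa'
   4  s[8:],s[9:]  3  'aaa'
   5  s[9:],s[16:]  2  'aa'
   6  s[16:],s[2:]  3  'aab'
   7  s[2:],s[10:]  4  'aaba'
   8  s[10:],s[17:]  1  'a'
   9  s[17:],s[3:]  2  'ab'
  10  s[3:],s[11:]  3  'aba'
  11  s[11:],s[13:]  2  'ab'
  12  s[13:],s[18:]  0  ''
  13  s[18:],s[4:]  1  'b'
  14  s[4:],s[15:]  3  'baa'
  15  s[15:],s[1:]  4  'baab'
  16  s[1:],s[12:]  2  'ba'
  17  s[12:],s[14:]  1  'b'
  18  s[14:],s[0:]  5  'bbaab'

n(n+1)/2 = 19·20/2 = 190
Σ LCP = 0 + 6 + 5 + 4 + 3 + 2 + 3 + 4 + 1 + 2 + 3 + 2 + 0 + 1 + 3 + 4 + 2 + 1 + 5 = 51
distinct = 190 − 51 = 139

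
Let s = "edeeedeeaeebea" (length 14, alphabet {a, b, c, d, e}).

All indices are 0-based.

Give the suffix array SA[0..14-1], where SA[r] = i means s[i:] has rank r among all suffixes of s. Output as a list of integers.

sorted suffixes:
  #0 SA[0]=13  'a'
  #1 SA[1]=8  'aeebea'
  #2 SA[2]=11  'bea'
  #3 SA[3]=5  'deeaeebea'
  #4 SA[4]=1  'deeedeeaeebea'
  #5 SA[5]=12  'ea'
  #6 SA[6]=7  'eaeebea'
  #7 SA[7]=10  'ebea'
  #8 SA[8]=4  'edeeaeebea'
  #9 SA[9]=0  'edeeedeeaeebea'
  #10 SA[10]=6  'eeaeebea'
  #11 SA[11]=9  'eebea'
  #12 SA[12]=3  'eedeeaeebea'
  #13 SA[13]=2  'eeedeeaeebea'

[13, 8, 11, 5, 1, 12, 7, 10, 4, 0, 6, 9, 3, 2]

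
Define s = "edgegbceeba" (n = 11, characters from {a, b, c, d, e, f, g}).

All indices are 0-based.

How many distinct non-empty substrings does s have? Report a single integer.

rank | idx | suffix
   0 |  10 | a
   1 |   9 | ba
   2 |   5 | bceeba
   3 |   6 | ceeba
   4 |   1 | dgegbceeba
   5 |   8 | eba
   6 |   0 | edgegbceeba
   7 |   7 | eeba
   8 |   3 | egbceeba
   9 |   4 | gbceeba
  10 |   2 | gegbceeba

SA = [10, 9, 5, 6, 1, 8, 0, 7, 3, 4, 2]
rank  pair      lcp
   1  s[10:],s[9:]  0  ''
   2  s[9:],s[5:]  1  'b'
   3  s[5:],s[6:]  0  ''
   4  s[6:],s[1:]  0  ''
   5  s[1:],s[8:]  0  ''
   6  s[8:],s[0:]  1  'e'
   7  s[0:],s[7:]  1  'e'
   8  s[7:],s[3:]  1  'e'
   9  s[3:],s[4:]  0  ''
  10  s[4:],s[2:]  1  'g'

n(n+1)/2 = 11·12/2 = 66
Σ LCP = 0 + 0 + 1 + 0 + 0 + 0 + 1 + 1 + 1 + 0 + 1 = 5
distinct = 66 − 5 = 61

61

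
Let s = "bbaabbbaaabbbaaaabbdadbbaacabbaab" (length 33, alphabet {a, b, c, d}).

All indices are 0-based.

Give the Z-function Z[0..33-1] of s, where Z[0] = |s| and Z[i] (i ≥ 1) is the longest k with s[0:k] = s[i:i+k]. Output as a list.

[33, 1, 0, 0, 2, 4, 1, 0, 0, 0, 2, 4, 1, 0, 0, 0, 0, 2, 1, 0, 0, 0, 4, 1, 0, 0, 0, 0, 5, 1, 0, 0, 1]

Z[0]=33
i=1: outside box; Z[1]=1 extend→box=[1,2)
i=2: outside box; Z[2]=0
i=3: outside box; Z[3]=0
i=4: outside box; Z[4]=2 extend→box=[4,6)
i=5: min(r-i=1, Z[1]=1)=1; Z[5]=4 extend→box=[5,9)
i=6: min(r-i=3, Z[1]=1)=1; Z[6]=1
i=7: min(r-i=2, Z[2]=0)=0; Z[7]=0
i=8: min(r-i=1, Z[3]=0)=0; Z[8]=0
i=9: outside box; Z[9]=0
i=10: outside box; Z[10]=2 extend→box=[10,12)
i=11: min(r-i=1, Z[1]=1)=1; Z[11]=4 extend→box=[11,15)
i=12: min(r-i=3, Z[1]=1)=1; Z[12]=1
i=13: min(r-i=2, Z[2]=0)=0; Z[13]=0
i=14: min(r-i=1, Z[3]=0)=0; Z[14]=0
i=15: outside box; Z[15]=0
i=16: outside box; Z[16]=0
i=17: outside box; Z[17]=2 extend→box=[17,19)
i=18: min(r-i=1, Z[1]=1)=1; Z[18]=1
i=19: outside box; Z[19]=0
i=20: outside box; Z[20]=0
i=21: outside box; Z[21]=0
i=22: outside box; Z[22]=4 extend→box=[22,26)
i=23: min(r-i=3, Z[1]=1)=1; Z[23]=1
i=24: min(r-i=2, Z[2]=0)=0; Z[24]=0
i=25: min(r-i=1, Z[3]=0)=0; Z[25]=0
i=26: outside box; Z[26]=0
i=27: outside box; Z[27]=0
i=28: outside box; Z[28]=5 extend→box=[28,33)
i=29: min(r-i=4, Z[1]=1)=1; Z[29]=1
i=30: min(r-i=3, Z[2]=0)=0; Z[30]=0
i=31: min(r-i=2, Z[3]=0)=0; Z[31]=0
i=32: min(r-i=1, Z[4]=2)=1; Z[32]=1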